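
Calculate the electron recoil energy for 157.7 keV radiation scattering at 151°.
57.7968 keV

By energy conservation: K_e = E_initial - E_final

First find the scattered photon energy:
Initial wavelength: λ = hc/E = 7.8620 pm
Compton shift: Δλ = λ_C(1 - cos(151°)) = 4.5484 pm
Final wavelength: λ' = 7.8620 + 4.5484 = 12.4104 pm
Final photon energy: E' = hc/λ' = 99.9032 keV

Electron kinetic energy:
K_e = E - E' = 157.7000 - 99.9032 = 57.7968 keV

(Intermediate values are shown rounded; full precision is carried through to the final answer.)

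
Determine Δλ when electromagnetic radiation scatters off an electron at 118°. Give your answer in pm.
3.5654 pm

Using the Compton scattering formula:
Δλ = λ_C(1 - cos θ)

where λ_C = h/(m_e·c) ≈ 2.4263 pm is the Compton wavelength of an electron.

For θ = 118°:
cos(118°) = -0.4695
1 - cos(118°) = 1.4695

Δλ = 2.4263 × 1.4695
Δλ = 3.5654 pm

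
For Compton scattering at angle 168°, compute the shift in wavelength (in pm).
4.7996 pm

Using the Compton scattering formula:
Δλ = λ_C(1 - cos θ)

where λ_C = h/(m_e·c) ≈ 2.4263 pm is the Compton wavelength of an electron.

For θ = 168°:
cos(168°) = -0.9781
1 - cos(168°) = 1.9781

Δλ = 2.4263 × 1.9781
Δλ = 4.7996 pm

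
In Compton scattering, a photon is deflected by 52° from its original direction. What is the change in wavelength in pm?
0.9325 pm

Using the Compton scattering formula:
Δλ = λ_C(1 - cos θ)

where λ_C = h/(m_e·c) ≈ 2.4263 pm is the Compton wavelength of an electron.

For θ = 52°:
cos(52°) = 0.6157
1 - cos(52°) = 0.3843

Δλ = 2.4263 × 0.3843
Δλ = 0.9325 pm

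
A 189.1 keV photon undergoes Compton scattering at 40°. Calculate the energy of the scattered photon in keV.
174.0327 keV

First convert energy to wavelength:
λ = hc/E, with hc ≈ 1239.842 keV·pm (i.e. 1239.842 eV·nm)

For E = 189.1 keV = 189100 eV:
λ = 1239.842 keV·pm / 189.1 keV
λ = 6.5565 pm

Calculate the Compton shift:
Δλ = λ_C(1 - cos(40°)) = 2.4263 × 0.2340
Δλ = 0.5676 pm

Final wavelength:
λ' = 6.5565 + 0.5676 = 7.1242 pm

Final energy:
E' = hc/λ' = 1239.842 / 7.1242 = 174.0327 keV

(Intermediate values are shown rounded; full precision is carried through to the final answer.)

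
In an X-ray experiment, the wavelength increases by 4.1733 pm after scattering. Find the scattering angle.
136.06°

From the Compton formula Δλ = λ_C(1 - cos θ), we can solve for θ:

cos θ = 1 - Δλ/λ_C

Given:
- Δλ = 4.1733 pm
- λ_C = h/(m_e·c) ≈ 2.42631024 pm

cos θ = 1 - 4.1733/2.42631024
cos θ = 1 - 1.720019
cos θ = -0.720019

θ = arccos(-0.720019)
θ = 136.06°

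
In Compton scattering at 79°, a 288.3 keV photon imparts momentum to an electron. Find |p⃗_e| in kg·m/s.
1.6944e-22 kg·m/s

The electron is initially at rest, so by conservation of momentum:
p⃗_e = p⃗₀ − p⃗'  (incident photon momentum minus scattered photon momentum)

Photon momentum magnitudes (p = h/λ = E/c):
λ₀ = hc/E₀ = 4.3005 pm → p₀ = h/λ₀ = 1.5408e-22 kg·m/s
Δλ = λ_C(1 − cos 79°) = 1.9633 pm
λ' = 6.2639 pm → p' = h/λ' = 1.0578e-22 kg·m/s

The scattered photon makes angle θ = 79° with the incident direction, so by the law of cosines:
|p⃗_e|² = p₀² + p'² − 2p₀p'cos θ
|p⃗_e|² = (1.5408e-22)² + (1.0578e-22)² − 2·1.5408e-22·1.0578e-22·cos(79°)
|p⃗_e| = 1.6944e-22 kg·m/s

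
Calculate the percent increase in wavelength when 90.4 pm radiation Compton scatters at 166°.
5.2882%

Calculate the Compton shift:
Δλ = λ_C(1 - cos(166°))
Δλ = 2.4263 × (1 - cos(166°))
Δλ = 2.4263 × 1.9703
Δλ = 4.7805 pm

Percentage change:
(Δλ/λ₀) × 100 = (4.7805/90.4) × 100
= 5.2882%

(Intermediate values are shown rounded; full precision is carried through to the final answer.)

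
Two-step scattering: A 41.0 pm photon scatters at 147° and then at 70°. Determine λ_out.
47.0576 pm

Apply Compton shift twice:

First scattering at θ₁ = 147°:
Δλ₁ = λ_C(1 - cos(147°))
Δλ₁ = 2.4263 × 1.8387
Δλ₁ = 4.4612 pm

After first scattering:
λ₁ = 41.0 + 4.4612 = 45.4612 pm

Second scattering at θ₂ = 70°:
Δλ₂ = λ_C(1 - cos(70°))
Δλ₂ = 2.4263 × 0.6580
Δλ₂ = 1.5965 pm

Final wavelength:
λ₂ = 45.4612 + 1.5965 = 47.0576 pm

Total shift: Δλ_total = 4.4612 + 1.5965 = 6.0576 pm

(Intermediate values are shown rounded; full precision is carried through to the final answer.)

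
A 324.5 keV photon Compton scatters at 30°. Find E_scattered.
299.0568 keV

First convert energy to wavelength:
λ = hc/E, with hc ≈ 1239.842 keV·pm (i.e. 1239.842 eV·nm)

For E = 324.5 keV = 324500 eV:
λ = 1239.842 keV·pm / 324.5 keV
λ = 3.8208 pm

Calculate the Compton shift:
Δλ = λ_C(1 - cos(30°)) = 2.4263 × 0.1340
Δλ = 0.3251 pm

Final wavelength:
λ' = 3.8208 + 0.3251 = 4.1458 pm

Final energy:
E' = hc/λ' = 1239.842 / 4.1458 = 299.0568 keV

(Intermediate values are shown rounded; full precision is carried through to the final answer.)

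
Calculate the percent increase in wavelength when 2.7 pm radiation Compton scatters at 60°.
44.9317%

Calculate the Compton shift:
Δλ = λ_C(1 - cos(60°))
Δλ = 2.4263 × (1 - cos(60°))
Δλ = 2.4263 × 0.5000
Δλ = 1.2132 pm

Percentage change:
(Δλ/λ₀) × 100 = (1.2132/2.7) × 100
= 44.9317%

(Intermediate values are shown rounded; full precision is carried through to the final answer.)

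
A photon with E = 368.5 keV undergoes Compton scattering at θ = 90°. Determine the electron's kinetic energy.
154.3973 keV

By energy conservation: K_e = E_initial - E_final

First find the scattered photon energy:
Initial wavelength: λ = hc/E = 3.3646 pm
Compton shift: Δλ = λ_C(1 - cos(90°)) = 2.4263 pm
Final wavelength: λ' = 3.3646 + 2.4263 = 5.7909 pm
Final photon energy: E' = hc/λ' = 214.1027 keV

Electron kinetic energy:
K_e = E - E' = 368.5000 - 214.1027 = 154.3973 keV

(Intermediate values are shown rounded; full precision is carried through to the final answer.)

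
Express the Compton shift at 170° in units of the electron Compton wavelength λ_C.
1.9848 λ_C

The Compton shift formula is:
Δλ = λ_C(1 - cos θ)

Dividing both sides by λ_C:
Δλ/λ_C = 1 - cos θ

For θ = 170°:
Δλ/λ_C = 1 - cos(170°)
Δλ/λ_C = 1 - -0.9848
Δλ/λ_C = 1.9848

This means the shift is 1.9848 × λ_C = 4.8158 pm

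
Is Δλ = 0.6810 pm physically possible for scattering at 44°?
Yes, consistent

Calculate the expected shift for θ = 44°:

Δλ_expected = λ_C(1 - cos(44°))
Δλ_expected = 2.4263 × (1 - cos(44°))
Δλ_expected = 2.4263 × 0.2807
Δλ_expected = 0.6810 pm

Given shift: 0.6810 pm
Expected shift: 0.6810 pm
Difference: 0.0000 pm

The values match. This is consistent with Compton scattering at the stated angle.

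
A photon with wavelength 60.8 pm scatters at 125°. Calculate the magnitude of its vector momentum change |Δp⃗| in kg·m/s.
1.8765e-23 kg·m/s

Photon momentum magnitude is p = h/λ.

Initial momentum:
p₀ = h/λ = 6.6261e-34/6.0800e-11 = 1.0898e-23 kg·m/s

After scattering:
λ' = λ + Δλ = 60.8 + 3.8180 = 64.6180 pm
p' = h/λ' = 6.6261e-34/6.4618e-11 = 1.0254e-23 kg·m/s

Momentum is a vector; the scattered photon's direction makes angle θ = 125° with the incident direction. The magnitude of the vector change Δp⃗ = p⃗₀ − p⃗' is found from the law of cosines:
|Δp⃗|² = p₀² + p'² − 2p₀p'cos θ
|Δp⃗|² = (1.0898e-23)² + (1.0254e-23)² − 2·1.0898e-23·1.0254e-23·cos(125°)
|Δp⃗| = 1.8765e-23 kg·m/s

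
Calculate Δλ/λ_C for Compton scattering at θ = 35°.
0.1808 λ_C

The Compton shift formula is:
Δλ = λ_C(1 - cos θ)

Dividing both sides by λ_C:
Δλ/λ_C = 1 - cos θ

For θ = 35°:
Δλ/λ_C = 1 - cos(35°)
Δλ/λ_C = 1 - 0.8192
Δλ/λ_C = 0.1808

This means the shift is 0.1808 × λ_C = 0.4388 pm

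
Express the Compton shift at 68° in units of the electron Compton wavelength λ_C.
0.6254 λ_C

The Compton shift formula is:
Δλ = λ_C(1 - cos θ)

Dividing both sides by λ_C:
Δλ/λ_C = 1 - cos θ

For θ = 68°:
Δλ/λ_C = 1 - cos(68°)
Δλ/λ_C = 1 - 0.3746
Δλ/λ_C = 0.6254

This means the shift is 0.6254 × λ_C = 1.5174 pm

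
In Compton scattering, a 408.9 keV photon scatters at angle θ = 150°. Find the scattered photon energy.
164.0068 keV

First convert energy to wavelength:
λ = hc/E, with hc ≈ 1239.842 keV·pm (i.e. 1239.842 eV·nm)

For E = 408.9 keV = 408900 eV:
λ = 1239.842 keV·pm / 408.9 keV
λ = 3.0321 pm

Calculate the Compton shift:
Δλ = λ_C(1 - cos(150°)) = 2.4263 × 1.8660
Δλ = 4.5276 pm

Final wavelength:
λ' = 3.0321 + 4.5276 = 7.5597 pm

Final energy:
E' = hc/λ' = 1239.842 / 7.5597 = 164.0068 keV

(Intermediate values are shown rounded; full precision is carried through to the final answer.)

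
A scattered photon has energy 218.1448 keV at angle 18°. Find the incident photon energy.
222.8000 keV

Convert final energy to wavelength (hc ≈ 1239.842 keV·pm):
λ' = hc/E' = 1239.842 / 218.1448 = 5.6836 pm

Calculate the Compton shift:
Δλ = λ_C(1 - cos(18°))
Δλ = 2.4263 × (1 - cos(18°))
Δλ = 0.1188 pm

Initial wavelength:
λ = λ' - Δλ = 5.6836 - 0.1188 = 5.5648 pm

Initial energy:
E = hc/λ = 1239.842 / 5.5648 = 222.8000 keV

(Intermediate values are shown rounded; full precision is carried through to the final answer.)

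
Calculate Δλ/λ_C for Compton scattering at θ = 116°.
1.4384 λ_C

The Compton shift formula is:
Δλ = λ_C(1 - cos θ)

Dividing both sides by λ_C:
Δλ/λ_C = 1 - cos θ

For θ = 116°:
Δλ/λ_C = 1 - cos(116°)
Δλ/λ_C = 1 - -0.4384
Δλ/λ_C = 1.4384

This means the shift is 1.4384 × λ_C = 3.4899 pm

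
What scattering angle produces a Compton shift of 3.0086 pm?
103.89°

From the Compton formula Δλ = λ_C(1 - cos θ), we can solve for θ:

cos θ = 1 - Δλ/λ_C

Given:
- Δλ = 3.0086 pm
- λ_C = h/(m_e·c) ≈ 2.42631024 pm

cos θ = 1 - 3.0086/2.42631024
cos θ = 1 - 1.239990
cos θ = -0.239990

θ = arccos(-0.239990)
θ = 103.89°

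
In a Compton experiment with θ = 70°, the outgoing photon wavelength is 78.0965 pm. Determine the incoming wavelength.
76.5000 pm

From λ' = λ + Δλ, we have λ = λ' - Δλ

First calculate the Compton shift:
Δλ = λ_C(1 - cos θ)
Δλ = 2.4263 × (1 - cos(70°))
Δλ = 2.4263 × 0.6580
Δλ = 1.5965 pm

Initial wavelength:
λ = λ' - Δλ
λ = 78.0965 - 1.5965
λ = 76.5000 pm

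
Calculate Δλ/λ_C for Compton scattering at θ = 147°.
1.8387 λ_C

The Compton shift formula is:
Δλ = λ_C(1 - cos θ)

Dividing both sides by λ_C:
Δλ/λ_C = 1 - cos θ

For θ = 147°:
Δλ/λ_C = 1 - cos(147°)
Δλ/λ_C = 1 - -0.8387
Δλ/λ_C = 1.8387

This means the shift is 1.8387 × λ_C = 4.4612 pm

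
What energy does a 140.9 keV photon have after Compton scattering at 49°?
128.6950 keV

First convert energy to wavelength:
λ = hc/E, with hc ≈ 1239.842 keV·pm (i.e. 1239.842 eV·nm)

For E = 140.9 keV = 140900 eV:
λ = 1239.842 keV·pm / 140.9 keV
λ = 8.7994 pm

Calculate the Compton shift:
Δλ = λ_C(1 - cos(49°)) = 2.4263 × 0.3439
Δλ = 0.8345 pm

Final wavelength:
λ' = 8.7994 + 0.8345 = 9.6340 pm

Final energy:
E' = hc/λ' = 1239.842 / 9.6340 = 128.6950 keV

(Intermediate values are shown rounded; full precision is carried through to the final answer.)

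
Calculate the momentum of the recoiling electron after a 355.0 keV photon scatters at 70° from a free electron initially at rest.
1.8987e-22 kg·m/s

The electron is initially at rest, so by conservation of momentum:
p⃗_e = p⃗₀ − p⃗'  (incident photon momentum minus scattered photon momentum)

Photon momentum magnitudes (p = h/λ = E/c):
λ₀ = hc/E₀ = 3.4925 pm → p₀ = h/λ₀ = 1.8972e-22 kg·m/s
Δλ = λ_C(1 − cos 70°) = 1.5965 pm
λ' = 5.0890 pm → p' = h/λ' = 1.3020e-22 kg·m/s

The scattered photon makes angle θ = 70° with the incident direction, so by the law of cosines:
|p⃗_e|² = p₀² + p'² − 2p₀p'cos θ
|p⃗_e|² = (1.8972e-22)² + (1.3020e-22)² − 2·1.8972e-22·1.3020e-22·cos(70°)
|p⃗_e| = 1.8987e-22 kg·m/s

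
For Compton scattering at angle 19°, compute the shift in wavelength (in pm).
0.1322 pm

Using the Compton scattering formula:
Δλ = λ_C(1 - cos θ)

where λ_C = h/(m_e·c) ≈ 2.4263 pm is the Compton wavelength of an electron.

For θ = 19°:
cos(19°) = 0.9455
1 - cos(19°) = 0.0545

Δλ = 2.4263 × 0.0545
Δλ = 0.1322 pm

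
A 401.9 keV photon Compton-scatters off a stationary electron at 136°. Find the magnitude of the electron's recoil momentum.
2.8755e-22 kg·m/s

The electron is initially at rest, so by conservation of momentum:
p⃗_e = p⃗₀ − p⃗'  (incident photon momentum minus scattered photon momentum)

Photon momentum magnitudes (p = h/λ = E/c):
λ₀ = hc/E₀ = 3.0850 pm → p₀ = h/λ₀ = 2.1479e-22 kg·m/s
Δλ = λ_C(1 − cos 136°) = 4.1717 pm
λ' = 7.2566 pm → p' = h/λ' = 9.1311e-23 kg·m/s

The scattered photon makes angle θ = 136° with the incident direction, so by the law of cosines:
|p⃗_e|² = p₀² + p'² − 2p₀p'cos θ
|p⃗_e|² = (2.1479e-22)² + (9.1311e-23)² − 2·2.1479e-22·9.1311e-23·cos(136°)
|p⃗_e| = 2.8755e-22 kg·m/s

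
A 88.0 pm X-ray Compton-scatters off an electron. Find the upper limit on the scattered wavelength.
92.8526 pm (at θ = 180°)

The Compton shift is Δλ = λ_C(1 − cos θ).

Since cos θ ranges from −1 to 1, the factor (1 − cos θ) ranges from 0 to 2; the maximum shift occurs at θ = 180° (backscattering):
Δλ_max = 2λ_C = 2 × 2.4263 pm = 4.8526 pm

Maximum scattered wavelength:
λ'_max = λ₀ + Δλ_max = 88.0 + 4.8526 = 92.8526 pm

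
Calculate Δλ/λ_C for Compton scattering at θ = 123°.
1.5446 λ_C

The Compton shift formula is:
Δλ = λ_C(1 - cos θ)

Dividing both sides by λ_C:
Δλ/λ_C = 1 - cos θ

For θ = 123°:
Δλ/λ_C = 1 - cos(123°)
Δλ/λ_C = 1 - -0.5446
Δλ/λ_C = 1.5446

This means the shift is 1.5446 × λ_C = 3.7478 pm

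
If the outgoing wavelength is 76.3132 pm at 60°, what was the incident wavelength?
75.1000 pm

From λ' = λ + Δλ, we have λ = λ' - Δλ

First calculate the Compton shift:
Δλ = λ_C(1 - cos θ)
Δλ = 2.4263 × (1 - cos(60°))
Δλ = 2.4263 × 0.5000
Δλ = 1.2132 pm

Initial wavelength:
λ = λ' - Δλ
λ = 76.3132 - 1.2132
λ = 75.1000 pm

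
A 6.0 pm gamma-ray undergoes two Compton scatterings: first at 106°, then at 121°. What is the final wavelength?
12.7710 pm

Apply Compton shift twice:

First scattering at θ₁ = 106°:
Δλ₁ = λ_C(1 - cos(106°))
Δλ₁ = 2.4263 × 1.2756
Δλ₁ = 3.0951 pm

After first scattering:
λ₁ = 6.0 + 3.0951 = 9.0951 pm

Second scattering at θ₂ = 121°:
Δλ₂ = λ_C(1 - cos(121°))
Δλ₂ = 2.4263 × 1.5150
Δλ₂ = 3.6760 pm

Final wavelength:
λ₂ = 9.0951 + 3.6760 = 12.7710 pm

Total shift: Δλ_total = 3.0951 + 3.6760 = 6.7710 pm

(Intermediate values are shown rounded; full precision is carried through to the final answer.)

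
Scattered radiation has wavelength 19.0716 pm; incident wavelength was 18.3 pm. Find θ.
47.00°

First find the wavelength shift:
Δλ = λ' - λ = 19.0716 - 18.3 = 0.7716 pm

Using Δλ = λ_C(1 - cos θ), with λ_C = h/(m_e·c) ≈ 2.42631024 pm:
cos θ = 1 - Δλ/λ_C
cos θ = 1 - 0.7716/2.42631024
cos θ = 0.681986

θ = arccos(0.681986)
θ = 47.00°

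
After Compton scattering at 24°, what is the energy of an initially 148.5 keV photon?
144.8605 keV

First convert energy to wavelength:
λ = hc/E, with hc ≈ 1239.842 keV·pm (i.e. 1239.842 eV·nm)

For E = 148.5 keV = 148500 eV:
λ = 1239.842 keV·pm / 148.5 keV
λ = 8.3491 pm

Calculate the Compton shift:
Δλ = λ_C(1 - cos(24°)) = 2.4263 × 0.0865
Δλ = 0.2098 pm

Final wavelength:
λ' = 8.3491 + 0.2098 = 8.5589 pm

Final energy:
E' = hc/λ' = 1239.842 / 8.5589 = 144.8605 keV

(Intermediate values are shown rounded; full precision is carried through to the final answer.)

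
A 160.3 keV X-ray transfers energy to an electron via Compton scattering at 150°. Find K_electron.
59.1880 keV

By energy conservation: K_e = E_initial - E_final

First find the scattered photon energy:
Initial wavelength: λ = hc/E = 7.7345 pm
Compton shift: Δλ = λ_C(1 - cos(150°)) = 4.5276 pm
Final wavelength: λ' = 7.7345 + 4.5276 = 12.2621 pm
Final photon energy: E' = hc/λ' = 101.1120 keV

Electron kinetic energy:
K_e = E - E' = 160.3000 - 101.1120 = 59.1880 keV

(Intermediate values are shown rounded; full precision is carried through to the final answer.)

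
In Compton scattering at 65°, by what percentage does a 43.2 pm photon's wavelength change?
3.2428%

Calculate the Compton shift:
Δλ = λ_C(1 - cos(65°))
Δλ = 2.4263 × (1 - cos(65°))
Δλ = 2.4263 × 0.5774
Δλ = 1.4009 pm

Percentage change:
(Δλ/λ₀) × 100 = (1.4009/43.2) × 100
= 3.2428%

(Intermediate values are shown rounded; full precision is carried through to the final answer.)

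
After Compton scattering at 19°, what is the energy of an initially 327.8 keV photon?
316.7305 keV

First convert energy to wavelength:
λ = hc/E, with hc ≈ 1239.842 keV·pm (i.e. 1239.842 eV·nm)

For E = 327.8 keV = 327800 eV:
λ = 1239.842 keV·pm / 327.8 keV
λ = 3.7823 pm

Calculate the Compton shift:
Δλ = λ_C(1 - cos(19°)) = 2.4263 × 0.0545
Δλ = 0.1322 pm

Final wavelength:
λ' = 3.7823 + 0.1322 = 3.9145 pm

Final energy:
E' = hc/λ' = 1239.842 / 3.9145 = 316.7305 keV

(Intermediate values are shown rounded; full precision is carried through to the final answer.)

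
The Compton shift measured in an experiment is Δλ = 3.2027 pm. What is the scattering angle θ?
108.66°

From the Compton formula Δλ = λ_C(1 - cos θ), we can solve for θ:

cos θ = 1 - Δλ/λ_C

Given:
- Δλ = 3.2027 pm
- λ_C = h/(m_e·c) ≈ 2.42631024 pm

cos θ = 1 - 3.2027/2.42631024
cos θ = 1 - 1.319988
cos θ = -0.319988

θ = arccos(-0.319988)
θ = 108.66°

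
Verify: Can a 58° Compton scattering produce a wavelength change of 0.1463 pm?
No, inconsistent

Calculate the expected shift for θ = 58°:

Δλ_expected = λ_C(1 - cos(58°))
Δλ_expected = 2.4263 × (1 - cos(58°))
Δλ_expected = 2.4263 × 0.4701
Δλ_expected = 1.1406 pm

Given shift: 0.1463 pm
Expected shift: 1.1406 pm
Difference: 0.9942 pm

The values do not match. The given shift corresponds to θ ≈ 20.0°, not 58°.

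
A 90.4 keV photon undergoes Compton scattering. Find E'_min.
66.7742 keV (at θ = 180°)

The scattered photon has minimum energy when its wavelength is maximum, i.e., when the Compton shift Δλ = λ_C(1 − cos θ) is maximum. This occurs at θ = 180° (backscattering), giving Δλ_max = 2λ_C = 4.8526 pm.

Initial wavelength: λ₀ = hc/E₀ = 13.7151 pm
Maximum final wavelength: λ'_max = λ₀ + 2λ_C = 13.7151 + 4.8526 = 18.5677 pm
Minimum final energy: E'_min = hc/λ'_max = 66.7742 keV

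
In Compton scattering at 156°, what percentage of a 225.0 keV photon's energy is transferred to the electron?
0.4573 (or 45.73%)

Calculate initial and final photon energies:

Initial: E₀ = 225.0 keV → λ₀ = 5.5104 pm
Compton shift: Δλ = 4.6429 pm
Final wavelength: λ' = 10.1533 pm
Final energy: E' = 122.1127 keV

Fractional energy loss:
(E₀ - E')/E₀ = (225.0000 - 122.1127)/225.0000
= 102.8873/225.0000
= 0.4573
= 45.73%

(Intermediate values are shown rounded; full precision is carried through to the final answer.)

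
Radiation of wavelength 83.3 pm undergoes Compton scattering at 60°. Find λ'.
84.5132 pm

Using the Compton formula: λ' = λ + λ_C(1 − cos θ)

For θ = 60°, cos θ = 1/2 (exact) = 0.5000, so:
1 − cos 60° = 1 − (1/2) = 0.5000

Δλ = λ_C × 0.5000 = 2.4263 × 0.5000 = 1.2132 pm

λ' = 83.3 + 1.2132 = 84.5132 pm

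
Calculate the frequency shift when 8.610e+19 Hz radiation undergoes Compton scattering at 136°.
4.693e+19 Hz (decrease)

Convert frequency to wavelength (c = 299792458 m/s):
λ₀ = c/f₀ = 299792458/8.610e+19 = 3.4819101e-12 m = 3.4819 pm

Calculate Compton shift:
Δλ = λ_C(1 - cos(136°)) = 4.1717 pm

Final wavelength:
λ' = λ₀ + Δλ = 3.4819 + 4.1717 = 7.6536 pm

Final frequency:
f' = c/λ' = 299792458/7.6535618e-12 = 3.9170319e+19 Hz

Frequency shift (decrease):
Δf = f₀ - f' = 8.610e+19 - 3.9170319e+19 = 4.693e+19 Hz

(Intermediate values are shown rounded; full precision is carried through to the final answer.)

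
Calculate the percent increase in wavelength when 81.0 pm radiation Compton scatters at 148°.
5.5357%

Calculate the Compton shift:
Δλ = λ_C(1 - cos(148°))
Δλ = 2.4263 × (1 - cos(148°))
Δλ = 2.4263 × 1.8480
Δλ = 4.4839 pm

Percentage change:
(Δλ/λ₀) × 100 = (4.4839/81.0) × 100
= 5.5357%

(Intermediate values are shown rounded; full precision is carried through to the final answer.)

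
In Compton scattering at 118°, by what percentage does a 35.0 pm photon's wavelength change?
10.1868%

Calculate the Compton shift:
Δλ = λ_C(1 - cos(118°))
Δλ = 2.4263 × (1 - cos(118°))
Δλ = 2.4263 × 1.4695
Δλ = 3.5654 pm

Percentage change:
(Δλ/λ₀) × 100 = (3.5654/35.0) × 100
= 10.1868%

(Intermediate values are shown rounded; full precision is carried through to the final answer.)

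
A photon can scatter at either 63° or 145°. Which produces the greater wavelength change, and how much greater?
145° produces the larger shift by a factor of 3.332

Calculate both shifts using Δλ = λ_C(1 - cos θ):

For θ₁ = 63°:
Δλ₁ = 2.4263 × (1 - cos(63°))
Δλ₁ = 2.4263 × 0.5460
Δλ₁ = 1.3248 pm

For θ₂ = 145°:
Δλ₂ = 2.4263 × (1 - cos(145°))
Δλ₂ = 2.4263 × 1.8192
Δλ₂ = 4.4138 pm

The 145° angle produces the larger shift.
Ratio: 4.4138/1.3248 = 3.332

(Intermediate values are shown rounded; full precision is carried through to the final answer.)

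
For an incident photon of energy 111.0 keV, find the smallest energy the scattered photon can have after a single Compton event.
77.3819 keV (at θ = 180°)

The scattered photon has minimum energy when its wavelength is maximum, i.e., when the Compton shift Δλ = λ_C(1 − cos θ) is maximum. This occurs at θ = 180° (backscattering), giving Δλ_max = 2λ_C = 4.8526 pm.

Initial wavelength: λ₀ = hc/E₀ = 11.1697 pm
Maximum final wavelength: λ'_max = λ₀ + 2λ_C = 11.1697 + 4.8526 = 16.0224 pm
Minimum final energy: E'_min = hc/λ'_max = 77.3819 keV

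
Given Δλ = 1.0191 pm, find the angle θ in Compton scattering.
54.55°

From the Compton formula Δλ = λ_C(1 - cos θ), we can solve for θ:

cos θ = 1 - Δλ/λ_C

Given:
- Δλ = 1.0191 pm
- λ_C = h/(m_e·c) ≈ 2.42631024 pm

cos θ = 1 - 1.0191/2.42631024
cos θ = 1 - 0.420020
cos θ = 0.579980

θ = arccos(0.579980)
θ = 54.55°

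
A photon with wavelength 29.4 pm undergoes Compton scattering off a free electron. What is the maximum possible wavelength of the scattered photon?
34.2526 pm (at θ = 180°)

The Compton shift is Δλ = λ_C(1 − cos θ).

Since cos θ ranges from −1 to 1, the factor (1 − cos θ) ranges from 0 to 2; the maximum shift occurs at θ = 180° (backscattering):
Δλ_max = 2λ_C = 2 × 2.4263 pm = 4.8526 pm

Maximum scattered wavelength:
λ'_max = λ₀ + Δλ_max = 29.4 + 4.8526 = 34.2526 pm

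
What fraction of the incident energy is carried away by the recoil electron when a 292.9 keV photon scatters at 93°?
0.3762 (or 37.62%)

Calculate initial and final photon energies:

Initial: E₀ = 292.9 keV → λ₀ = 4.2330 pm
Compton shift: Δλ = 2.5533 pm
Final wavelength: λ' = 6.7863 pm
Final energy: E' = 182.6983 keV

Fractional energy loss:
(E₀ - E')/E₀ = (292.9000 - 182.6983)/292.9000
= 110.2017/292.9000
= 0.3762
= 37.62%

(Intermediate values are shown rounded; full precision is carried through to the final answer.)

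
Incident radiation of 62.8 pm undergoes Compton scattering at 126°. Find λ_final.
66.6525 pm

Using the Compton scattering formula:
λ' = λ + Δλ = λ + λ_C(1 - cos θ)

Given:
- Initial wavelength λ = 62.8 pm
- Scattering angle θ = 126°
- Compton wavelength λ_C ≈ 2.4263 pm

Calculate the shift:
Δλ = 2.4263 × (1 - cos(126°))
Δλ = 2.4263 × 1.5878
Δλ = 3.8525 pm

Final wavelength:
λ' = 62.8 + 3.8525 = 66.6525 pm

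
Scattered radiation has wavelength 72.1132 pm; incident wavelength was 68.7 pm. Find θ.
114.00°

First find the wavelength shift:
Δλ = λ' - λ = 72.1132 - 68.7 = 3.4132 pm

Using Δλ = λ_C(1 - cos θ), with λ_C = h/(m_e·c) ≈ 2.42631024 pm:
cos θ = 1 - Δλ/λ_C
cos θ = 1 - 3.4132/2.42631024
cos θ = -0.406745

θ = arccos(-0.406745)
θ = 114.00°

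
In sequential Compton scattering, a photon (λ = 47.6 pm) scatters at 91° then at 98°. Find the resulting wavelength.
52.8326 pm

Apply Compton shift twice:

First scattering at θ₁ = 91°:
Δλ₁ = λ_C(1 - cos(91°))
Δλ₁ = 2.4263 × 1.0175
Δλ₁ = 2.4687 pm

After first scattering:
λ₁ = 47.6 + 2.4687 = 50.0687 pm

Second scattering at θ₂ = 98°:
Δλ₂ = λ_C(1 - cos(98°))
Δλ₂ = 2.4263 × 1.1392
Δλ₂ = 2.7640 pm

Final wavelength:
λ₂ = 50.0687 + 2.7640 = 52.8326 pm

Total shift: Δλ_total = 2.4687 + 2.7640 = 5.2326 pm

(Intermediate values are shown rounded; full precision is carried through to the final answer.)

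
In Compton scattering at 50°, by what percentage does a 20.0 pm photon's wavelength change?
4.3335%

Calculate the Compton shift:
Δλ = λ_C(1 - cos(50°))
Δλ = 2.4263 × (1 - cos(50°))
Δλ = 2.4263 × 0.3572
Δλ = 0.8667 pm

Percentage change:
(Δλ/λ₀) × 100 = (0.8667/20.0) × 100
= 4.3335%

(Intermediate values are shown rounded; full precision is carried through to the final answer.)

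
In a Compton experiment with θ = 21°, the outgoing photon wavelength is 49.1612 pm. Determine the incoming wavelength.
49.0000 pm

From λ' = λ + Δλ, we have λ = λ' - Δλ

First calculate the Compton shift:
Δλ = λ_C(1 - cos θ)
Δλ = 2.4263 × (1 - cos(21°))
Δλ = 2.4263 × 0.0664
Δλ = 0.1612 pm

Initial wavelength:
λ = λ' - Δλ
λ = 49.1612 - 0.1612
λ = 49.0000 pm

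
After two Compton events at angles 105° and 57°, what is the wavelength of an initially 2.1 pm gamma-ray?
6.2591 pm

Apply Compton shift twice:

First scattering at θ₁ = 105°:
Δλ₁ = λ_C(1 - cos(105°))
Δλ₁ = 2.4263 × 1.2588
Δλ₁ = 3.0543 pm

After first scattering:
λ₁ = 2.1 + 3.0543 = 5.1543 pm

Second scattering at θ₂ = 57°:
Δλ₂ = λ_C(1 - cos(57°))
Δλ₂ = 2.4263 × 0.4554
Δλ₂ = 1.1048 pm

Final wavelength:
λ₂ = 5.1543 + 1.1048 = 6.2591 pm

Total shift: Δλ_total = 3.0543 + 1.1048 = 4.1591 pm

(Intermediate values are shown rounded; full precision is carried through to the final answer.)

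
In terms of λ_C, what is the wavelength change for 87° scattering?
0.9477 λ_C

The Compton shift formula is:
Δλ = λ_C(1 - cos θ)

Dividing both sides by λ_C:
Δλ/λ_C = 1 - cos θ

For θ = 87°:
Δλ/λ_C = 1 - cos(87°)
Δλ/λ_C = 1 - 0.0523
Δλ/λ_C = 0.9477

This means the shift is 0.9477 × λ_C = 2.2993 pm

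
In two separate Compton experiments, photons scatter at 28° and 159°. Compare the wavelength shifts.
159° produces the larger shift by a factor of 16.519

Calculate both shifts using Δλ = λ_C(1 - cos θ):

For θ₁ = 28°:
Δλ₁ = 2.4263 × (1 - cos(28°))
Δλ₁ = 2.4263 × 0.1171
Δλ₁ = 0.2840 pm

For θ₂ = 159°:
Δλ₂ = 2.4263 × (1 - cos(159°))
Δλ₂ = 2.4263 × 1.9336
Δλ₂ = 4.6915 pm

The 159° angle produces the larger shift.
Ratio: 4.6915/0.2840 = 16.519

(Intermediate values are shown rounded; full precision is carried through to the final answer.)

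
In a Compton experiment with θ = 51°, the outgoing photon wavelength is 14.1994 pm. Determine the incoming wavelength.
13.3000 pm

From λ' = λ + Δλ, we have λ = λ' - Δλ

First calculate the Compton shift:
Δλ = λ_C(1 - cos θ)
Δλ = 2.4263 × (1 - cos(51°))
Δλ = 2.4263 × 0.3707
Δλ = 0.8994 pm

Initial wavelength:
λ = λ' - Δλ
λ = 14.1994 - 0.8994
λ = 13.3000 pm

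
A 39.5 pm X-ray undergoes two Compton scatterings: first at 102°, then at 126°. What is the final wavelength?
46.2832 pm

Apply Compton shift twice:

First scattering at θ₁ = 102°:
Δλ₁ = λ_C(1 - cos(102°))
Δλ₁ = 2.4263 × 1.2079
Δλ₁ = 2.9308 pm

After first scattering:
λ₁ = 39.5 + 2.9308 = 42.4308 pm

Second scattering at θ₂ = 126°:
Δλ₂ = λ_C(1 - cos(126°))
Δλ₂ = 2.4263 × 1.5878
Δλ₂ = 3.8525 pm

Final wavelength:
λ₂ = 42.4308 + 3.8525 = 46.2832 pm

Total shift: Δλ_total = 2.9308 + 3.8525 = 6.7832 pm

(Intermediate values are shown rounded; full precision is carried through to the final answer.)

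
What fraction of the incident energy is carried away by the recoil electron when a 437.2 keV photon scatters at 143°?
0.6061 (or 60.61%)

Calculate initial and final photon energies:

Initial: E₀ = 437.2 keV → λ₀ = 2.8359 pm
Compton shift: Δλ = 4.3640 pm
Final wavelength: λ' = 7.1999 pm
Final energy: E' = 172.2023 keV

Fractional energy loss:
(E₀ - E')/E₀ = (437.2000 - 172.2023)/437.2000
= 264.9977/437.2000
= 0.6061
= 60.61%

(Intermediate values are shown rounded; full precision is carried through to the final answer.)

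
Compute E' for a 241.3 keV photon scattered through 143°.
130.4791 keV

First convert energy to wavelength:
λ = hc/E, with hc ≈ 1239.842 keV·pm (i.e. 1239.842 eV·nm)

For E = 241.3 keV = 241300 eV:
λ = 1239.842 keV·pm / 241.3 keV
λ = 5.1382 pm

Calculate the Compton shift:
Δλ = λ_C(1 - cos(143°)) = 2.4263 × 1.7986
Δλ = 4.3640 pm

Final wavelength:
λ' = 5.1382 + 4.3640 = 9.5022 pm

Final energy:
E' = hc/λ' = 1239.842 / 9.5022 = 130.4791 keV

(Intermediate values are shown rounded; full precision is carried through to the final answer.)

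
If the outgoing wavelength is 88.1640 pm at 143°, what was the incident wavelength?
83.8000 pm

From λ' = λ + Δλ, we have λ = λ' - Δλ

First calculate the Compton shift:
Δλ = λ_C(1 - cos θ)
Δλ = 2.4263 × (1 - cos(143°))
Δλ = 2.4263 × 1.7986
Δλ = 4.3640 pm

Initial wavelength:
λ = λ' - Δλ
λ = 88.1640 - 4.3640
λ = 83.8000 pm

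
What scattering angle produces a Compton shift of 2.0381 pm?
80.79°

From the Compton formula Δλ = λ_C(1 - cos θ), we can solve for θ:

cos θ = 1 - Δλ/λ_C

Given:
- Δλ = 2.0381 pm
- λ_C = h/(m_e·c) ≈ 2.42631024 pm

cos θ = 1 - 2.0381/2.42631024
cos θ = 1 - 0.840000
cos θ = 0.160000

θ = arccos(0.160000)
θ = 80.79°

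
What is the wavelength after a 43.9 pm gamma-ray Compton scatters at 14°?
43.9721 pm

Using the Compton scattering formula:
λ' = λ + Δλ = λ + λ_C(1 - cos θ)

Given:
- Initial wavelength λ = 43.9 pm
- Scattering angle θ = 14°
- Compton wavelength λ_C ≈ 2.4263 pm

Calculate the shift:
Δλ = 2.4263 × (1 - cos(14°))
Δλ = 2.4263 × 0.0297
Δλ = 0.0721 pm

Final wavelength:
λ' = 43.9 + 0.0721 = 43.9721 pm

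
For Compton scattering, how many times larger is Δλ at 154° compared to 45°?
154° produces the larger shift by a factor of 6.483

Calculate both shifts using Δλ = λ_C(1 - cos θ):

For θ₁ = 45°:
Δλ₁ = 2.4263 × (1 - cos(45°))
Δλ₁ = 2.4263 × 0.2929
Δλ₁ = 0.7106 pm

For θ₂ = 154°:
Δλ₂ = 2.4263 × (1 - cos(154°))
Δλ₂ = 2.4263 × 1.8988
Δλ₂ = 4.6071 pm

The 154° angle produces the larger shift.
Ratio: 4.6071/0.7106 = 6.483

(Intermediate values are shown rounded; full precision is carried through to the final answer.)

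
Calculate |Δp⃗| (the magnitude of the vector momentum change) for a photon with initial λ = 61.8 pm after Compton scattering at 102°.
1.6290e-23 kg·m/s

Photon momentum magnitude is p = h/λ.

Initial momentum:
p₀ = h/λ = 6.6261e-34/6.1800e-11 = 1.0722e-23 kg·m/s

After scattering:
λ' = λ + Δλ = 61.8 + 2.9308 = 64.7308 pm
p' = h/λ' = 6.6261e-34/6.4731e-11 = 1.0236e-23 kg·m/s

Momentum is a vector; the scattered photon's direction makes angle θ = 102° with the incident direction. The magnitude of the vector change Δp⃗ = p⃗₀ − p⃗' is found from the law of cosines:
|Δp⃗|² = p₀² + p'² − 2p₀p'cos θ
|Δp⃗|² = (1.0722e-23)² + (1.0236e-23)² − 2·1.0722e-23·1.0236e-23·cos(102°)
|Δp⃗| = 1.6290e-23 kg·m/s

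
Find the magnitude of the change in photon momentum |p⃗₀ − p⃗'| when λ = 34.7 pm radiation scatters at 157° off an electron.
3.5212e-23 kg·m/s

Photon momentum magnitude is p = h/λ.

Initial momentum:
p₀ = h/λ = 6.6261e-34/3.4700e-11 = 1.9095e-23 kg·m/s

After scattering:
λ' = λ + Δλ = 34.7 + 4.6597 = 39.3597 pm
p' = h/λ' = 6.6261e-34/3.9360e-11 = 1.6835e-23 kg·m/s

Momentum is a vector; the scattered photon's direction makes angle θ = 157° with the incident direction. The magnitude of the vector change Δp⃗ = p⃗₀ − p⃗' is found from the law of cosines:
|Δp⃗|² = p₀² + p'² − 2p₀p'cos θ
|Δp⃗|² = (1.9095e-23)² + (1.6835e-23)² − 2·1.9095e-23·1.6835e-23·cos(157°)
|Δp⃗| = 3.5212e-23 kg·m/s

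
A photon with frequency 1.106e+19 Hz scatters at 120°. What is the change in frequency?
1.309e+18 Hz (decrease)

Convert frequency to wavelength (c = 299792458 m/s):
λ₀ = c/f₀ = 299792458/1.106e+19 = 2.7106009e-11 m = 27.1060 pm

Calculate Compton shift:
Δλ = λ_C(1 - cos(120°)) = 3.6395 pm

Final wavelength:
λ' = λ₀ + Δλ = 27.1060 + 3.6395 = 30.7455 pm

Final frequency:
f' = c/λ' = 299792458/3.0745474e-11 = 9.7507833e+18 Hz

Frequency shift (decrease):
Δf = f₀ - f' = 1.106e+19 - 9.7507833e+18 = 1.309e+18 Hz

(Intermediate values are shown rounded; full precision is carried through to the final answer.)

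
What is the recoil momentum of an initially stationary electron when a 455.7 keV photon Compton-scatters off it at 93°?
2.7982e-22 kg·m/s

The electron is initially at rest, so by conservation of momentum:
p⃗_e = p⃗₀ − p⃗'  (incident photon momentum minus scattered photon momentum)

Photon momentum magnitudes (p = h/λ = E/c):
λ₀ = hc/E₀ = 2.7207 pm → p₀ = h/λ₀ = 2.4354e-22 kg·m/s
Δλ = λ_C(1 − cos 93°) = 2.5533 pm
λ' = 5.2740 pm → p' = h/λ' = 1.2564e-22 kg·m/s

The scattered photon makes angle θ = 93° with the incident direction, so by the law of cosines:
|p⃗_e|² = p₀² + p'² − 2p₀p'cos θ
|p⃗_e|² = (2.4354e-22)² + (1.2564e-22)² − 2·2.4354e-22·1.2564e-22·cos(93°)
|p⃗_e| = 2.7982e-22 kg·m/s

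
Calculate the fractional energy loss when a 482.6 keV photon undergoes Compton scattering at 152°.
0.6401 (or 64.01%)

Calculate initial and final photon energies:

Initial: E₀ = 482.6 keV → λ₀ = 2.5691 pm
Compton shift: Δλ = 4.5686 pm
Final wavelength: λ' = 7.1377 pm
Final energy: E' = 173.7032 keV

Fractional energy loss:
(E₀ - E')/E₀ = (482.6000 - 173.7032)/482.6000
= 308.8968/482.6000
= 0.6401
= 64.01%

(Intermediate values are shown rounded; full precision is carried through to the final answer.)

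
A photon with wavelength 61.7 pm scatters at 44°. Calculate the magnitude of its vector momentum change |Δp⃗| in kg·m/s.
8.0028e-24 kg·m/s

Photon momentum magnitude is p = h/λ.

Initial momentum:
p₀ = h/λ = 6.6261e-34/6.1700e-11 = 1.0739e-23 kg·m/s

After scattering:
λ' = λ + Δλ = 61.7 + 0.6810 = 62.3810 pm
p' = h/λ' = 6.6261e-34/6.2381e-11 = 1.0622e-23 kg·m/s

Momentum is a vector; the scattered photon's direction makes angle θ = 44° with the incident direction. The magnitude of the vector change Δp⃗ = p⃗₀ − p⃗' is found from the law of cosines:
|Δp⃗|² = p₀² + p'² − 2p₀p'cos θ
|Δp⃗|² = (1.0739e-23)² + (1.0622e-23)² − 2·1.0739e-23·1.0622e-23·cos(44°)
|Δp⃗| = 8.0028e-24 kg·m/s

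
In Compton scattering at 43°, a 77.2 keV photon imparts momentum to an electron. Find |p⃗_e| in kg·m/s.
2.9690e-23 kg·m/s

The electron is initially at rest, so by conservation of momentum:
p⃗_e = p⃗₀ − p⃗'  (incident photon momentum minus scattered photon momentum)

Photon momentum magnitudes (p = h/λ = E/c):
λ₀ = hc/E₀ = 16.0601 pm → p₀ = h/λ₀ = 4.1258e-23 kg·m/s
Δλ = λ_C(1 − cos 43°) = 0.6518 pm
λ' = 16.7119 pm → p' = h/λ' = 3.9649e-23 kg·m/s

The scattered photon makes angle θ = 43° with the incident direction, so by the law of cosines:
|p⃗_e|² = p₀² + p'² − 2p₀p'cos θ
|p⃗_e|² = (4.1258e-23)² + (3.9649e-23)² − 2·4.1258e-23·3.9649e-23·cos(43°)
|p⃗_e| = 2.9690e-23 kg·m/s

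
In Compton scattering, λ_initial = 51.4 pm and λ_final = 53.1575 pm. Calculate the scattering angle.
74.00°

First find the wavelength shift:
Δλ = λ' - λ = 53.1575 - 51.4 = 1.7575 pm

Using Δλ = λ_C(1 - cos θ), with λ_C = h/(m_e·c) ≈ 2.42631024 pm:
cos θ = 1 - Δλ/λ_C
cos θ = 1 - 1.7575/2.42631024
cos θ = 0.275649

θ = arccos(0.275649)
θ = 74.00°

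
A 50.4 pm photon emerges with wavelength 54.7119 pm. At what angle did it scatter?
141.00°

First find the wavelength shift:
Δλ = λ' - λ = 54.7119 - 50.4 = 4.3119 pm

Using Δλ = λ_C(1 - cos θ), with λ_C = h/(m_e·c) ≈ 2.42631024 pm:
cos θ = 1 - Δλ/λ_C
cos θ = 1 - 4.3119/2.42631024
cos θ = -0.777143

θ = arccos(-0.777143)
θ = 141.00°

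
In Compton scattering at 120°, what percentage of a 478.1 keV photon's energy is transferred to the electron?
0.5839 (or 58.39%)

Calculate initial and final photon energies:

Initial: E₀ = 478.1 keV → λ₀ = 2.5933 pm
Compton shift: Δλ = 3.6395 pm
Final wavelength: λ' = 6.2327 pm
Final energy: E' = 198.9242 keV

Fractional energy loss:
(E₀ - E')/E₀ = (478.1000 - 198.9242)/478.1000
= 279.1758/478.1000
= 0.5839
= 58.39%

(Intermediate values are shown rounded; full precision is carried through to the final answer.)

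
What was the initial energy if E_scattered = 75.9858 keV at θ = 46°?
79.6000 keV

Convert final energy to wavelength (hc ≈ 1239.842 keV·pm):
λ' = hc/E' = 1239.842 / 75.9858 = 16.3168 pm

Calculate the Compton shift:
Δλ = λ_C(1 - cos(46°))
Δλ = 2.4263 × (1 - cos(46°))
Δλ = 0.7409 pm

Initial wavelength:
λ = λ' - Δλ = 16.3168 - 0.7409 = 15.5759 pm

Initial energy:
E = hc/λ = 1239.842 / 15.5759 = 79.6000 keV

(Intermediate values are shown rounded; full precision is carried through to the final answer.)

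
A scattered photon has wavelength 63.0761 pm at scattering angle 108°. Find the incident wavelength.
59.9000 pm

From λ' = λ + Δλ, we have λ = λ' - Δλ

First calculate the Compton shift:
Δλ = λ_C(1 - cos θ)
Δλ = 2.4263 × (1 - cos(108°))
Δλ = 2.4263 × 1.3090
Δλ = 3.1761 pm

Initial wavelength:
λ = λ' - Δλ
λ = 63.0761 - 3.1761
λ = 59.9000 pm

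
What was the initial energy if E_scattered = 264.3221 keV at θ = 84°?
492.4001 keV

Convert final energy to wavelength (hc ≈ 1239.842 keV·pm):
λ' = hc/E' = 1239.842 / 264.3221 = 4.6906 pm

Calculate the Compton shift:
Δλ = λ_C(1 - cos(84°))
Δλ = 2.4263 × (1 - cos(84°))
Δλ = 2.1727 pm

Initial wavelength:
λ = λ' - Δλ = 4.6906 - 2.1727 = 2.5180 pm

Initial energy:
E = hc/λ = 1239.842 / 2.5180 = 492.4001 keV

(Intermediate values are shown rounded; full precision is carried through to the final answer.)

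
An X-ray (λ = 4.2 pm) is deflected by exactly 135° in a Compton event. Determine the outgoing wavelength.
8.3420 pm

Using the Compton formula: λ' = λ + λ_C(1 − cos θ)

For θ = 135°, cos θ = -√2/2 (exact) ≈ -0.7071, so:
1 − cos 135° = 1 − (-√2/2) ≈ 1.7071

Δλ = λ_C × 1.7071 = 2.4263 × 1.7071 = 4.1420 pm

λ' = 4.2 + 4.1420 = 8.3420 pm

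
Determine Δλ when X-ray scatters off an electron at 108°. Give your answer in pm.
3.1761 pm

Using the Compton scattering formula:
Δλ = λ_C(1 - cos θ)

where λ_C = h/(m_e·c) ≈ 2.4263 pm is the Compton wavelength of an electron.

For θ = 108°:
cos(108°) = -0.3090
1 - cos(108°) = 1.3090

Δλ = 2.4263 × 1.3090
Δλ = 3.1761 pm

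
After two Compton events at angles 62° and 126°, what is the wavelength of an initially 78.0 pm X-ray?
83.1397 pm

Apply Compton shift twice:

First scattering at θ₁ = 62°:
Δλ₁ = λ_C(1 - cos(62°))
Δλ₁ = 2.4263 × 0.5305
Δλ₁ = 1.2872 pm

After first scattering:
λ₁ = 78.0 + 1.2872 = 79.2872 pm

Second scattering at θ₂ = 126°:
Δλ₂ = λ_C(1 - cos(126°))
Δλ₂ = 2.4263 × 1.5878
Δλ₂ = 3.8525 pm

Final wavelength:
λ₂ = 79.2872 + 3.8525 = 83.1397 pm

Total shift: Δλ_total = 1.2872 + 3.8525 = 5.1397 pm

(Intermediate values are shown rounded; full precision is carried through to the final answer.)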